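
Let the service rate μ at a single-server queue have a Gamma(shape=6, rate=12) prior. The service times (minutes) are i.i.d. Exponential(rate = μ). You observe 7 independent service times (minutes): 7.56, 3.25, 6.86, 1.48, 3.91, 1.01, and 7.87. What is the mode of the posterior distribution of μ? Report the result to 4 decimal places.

μ̂_MAP = 0.2731

The Exponential(rate=μ) likelihood is ∝ μ^n e^(−μΣtᵢ). Here n = 7 and Σtᵢ = 7.56 + 3.25 + 6.86 + 1.48 + 3.91 + 1.01 + 7.87 = 31.94.
Posterior ∝ μ^5e^(−12μ) · μ^7e^(−31.94μ) = μ^12e^(−43.94μ), i.e. Gamma(13, 43.94).
Mode = (a−1)/b = 12/43.94 ≈ 0.2731.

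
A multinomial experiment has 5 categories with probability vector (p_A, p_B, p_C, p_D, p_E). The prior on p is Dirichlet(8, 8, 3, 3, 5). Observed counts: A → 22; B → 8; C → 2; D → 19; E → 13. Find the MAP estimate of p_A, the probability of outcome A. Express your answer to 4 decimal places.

The posterior is Dirichlet(αᵢ + nᵢ) = Dirichlet(30, 16, 5, 22, 18).
For a Dirichlet(a₁,…,a_K) with all aᵢ > 1, the mode has j-th component (aⱼ − 1)/(Σaᵢ − K).
Here Σaᵢ = 91 and K = 5, so p_A = (30 − 1)/(91 − 5) = 29/86 ≈ 0.3372.

MAP estimate of p_A = 0.3372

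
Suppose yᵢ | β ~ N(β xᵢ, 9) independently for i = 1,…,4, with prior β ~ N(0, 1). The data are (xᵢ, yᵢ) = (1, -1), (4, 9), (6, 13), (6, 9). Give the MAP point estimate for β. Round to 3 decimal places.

log p(β | y) = −Σ(yᵢ − βxᵢ)²/(2·9) − β²/(2·1) + const.
Setting the derivative to zero: Σxᵢ(yᵢ − βxᵢ)/9 − β/1 = 0, so β = Σxᵢyᵢ / (Σxᵢ² + σ²/τ²).
Σxᵢyᵢ = 1·(-1) + 4·9 + 6·13 + 6·9 = 167; Σxᵢ² = 89; σ²/τ² = 9.
β̂_MAP = 167 / (89 + 9) = 167/98 ≈ 1.704.

β̂_MAP = 1.704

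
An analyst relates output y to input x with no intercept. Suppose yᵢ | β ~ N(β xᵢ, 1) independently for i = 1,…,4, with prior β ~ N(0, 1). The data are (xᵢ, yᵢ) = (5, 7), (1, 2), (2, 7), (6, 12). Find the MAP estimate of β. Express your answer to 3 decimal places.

log p(β | y) = −Σ(yᵢ − βxᵢ)²/(2·1) − β²/(2·1) + const.
Setting the derivative to zero: Σxᵢ(yᵢ − βxᵢ)/1 − β/1 = 0, so β = Σxᵢyᵢ / (Σxᵢ² + σ²/τ²).
Σxᵢyᵢ = 5·7 + 1·2 + 2·7 + 6·12 = 123; Σxᵢ² = 66; σ²/τ² = 1.
β̂_MAP = 123 / (66 + 1) = 123/67 ≈ 1.836.

β̂_MAP = 1.836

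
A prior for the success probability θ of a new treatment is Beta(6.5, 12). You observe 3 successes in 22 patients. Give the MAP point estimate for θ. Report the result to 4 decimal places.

θ̂_MAP = 0.2208

Prior: Beta(6.5, 12).
Data: 3 successes in 22 trials. The binomial likelihood contributes θ^3(1−θ)^19, so the posterior is Beta(6.5+3, 12+19) = Beta(9.5, 31).
For Beta(a, b) with a, b > 1 the mode is (a−1)/(a+b−2) = 8.5/38.5 ≈ 0.2208.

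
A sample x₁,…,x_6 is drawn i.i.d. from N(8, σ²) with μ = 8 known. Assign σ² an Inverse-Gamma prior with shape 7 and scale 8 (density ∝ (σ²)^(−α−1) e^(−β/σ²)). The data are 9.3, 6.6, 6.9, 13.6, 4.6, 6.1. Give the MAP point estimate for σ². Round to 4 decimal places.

σ̂²_MAP = 3.0632

Sum of squared deviations about the known mean: SS = (9.3−8)² + (6.6−8)² + (6.9−8)² + (13.6−8)² + (4.6−8)² + (6.1−8)² = 51.39.
The Normal likelihood contributes (σ²)^(−n/2) exp(−SS/(2σ²)), so the posterior is Inverse-Gamma(α + n/2, β + SS/2) = Inverse-Gamma(10, 33.695).
The mode of Inverse-Gamma(a, b) is b/(a+1) = 33.695/11 ≈ 3.0632.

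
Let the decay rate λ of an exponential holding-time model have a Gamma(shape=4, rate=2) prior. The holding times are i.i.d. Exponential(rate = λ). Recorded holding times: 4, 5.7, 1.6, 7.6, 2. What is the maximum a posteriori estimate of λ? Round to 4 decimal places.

The Exponential(rate=λ) likelihood is ∝ λ^n e^(−λΣtᵢ). Here n = 5 and Σtᵢ = 4 + 5.7 + 1.6 + 7.6 + 2 = 20.9.
Posterior ∝ λ^3e^(−2λ) · λ^5e^(−20.9λ) = λ^8e^(−22.9λ), i.e. Gamma(9, 22.9).
Mode = (a−1)/b = 8/22.9 ≈ 0.3493.

λ̂_MAP = 0.3493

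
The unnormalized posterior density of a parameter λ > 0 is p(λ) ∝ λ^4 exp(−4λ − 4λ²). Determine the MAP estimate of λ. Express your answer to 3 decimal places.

λ̂_MAP = 0.500

ℓ'(λ) = 4/λ − 4 − 8λ. Setting this to zero and multiplying by λ: 8λ² + 4λ − 4 = 0.
λ = (−4 + √(4² + 4·8·4)) / (2·8) = (−4 + √144) / 16 = (−4 + 12)/16 = 1/2.
ℓ''(λ) = −4/λ² − 8 < 0, confirming a maximum.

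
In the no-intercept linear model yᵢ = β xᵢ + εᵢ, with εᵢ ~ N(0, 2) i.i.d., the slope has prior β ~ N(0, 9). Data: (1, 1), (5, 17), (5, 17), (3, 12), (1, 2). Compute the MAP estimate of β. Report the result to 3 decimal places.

β̂_MAP = 3.414

log p(β | y) = −Σ(yᵢ − βxᵢ)²/(2·2) − β²/(2·9) + const.
Setting the derivative to zero: Σxᵢ(yᵢ − βxᵢ)/2 − β/9 = 0, so β = Σxᵢyᵢ / (Σxᵢ² + σ²/τ²).
Σxᵢyᵢ = 1·1 + 5·17 + 5·17 + 3·12 + 1·2 = 209; Σxᵢ² = 61; σ²/τ² = 2/9.
β̂_MAP = 209 / (61 + 2/9) = 209/(551/9) = 99/29 ≈ 3.414.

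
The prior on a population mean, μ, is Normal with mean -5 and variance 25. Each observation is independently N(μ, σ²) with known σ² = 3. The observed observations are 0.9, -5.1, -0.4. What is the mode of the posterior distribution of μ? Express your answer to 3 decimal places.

μ̂_MAP = -1.667

n = 3; x̄ = (0.9 + (-5.1) + (-0.4))/3 = -4.6/3 = -23/15 ≈ -1.5333.
For a Normal prior and Normal likelihood with known variance, the posterior is Normal; its mode equals its mean, the precision-weighted average.
Prior precision 1/σ₀² = 1/25 = 0.04; data precision n/σ² = 3/3 = 1.
μ̂ = (0.04·(-5) + 1·(-23/15)) / (0.04 + 1) = (-26/15)/1.04 = -5/3 ≈ -1.667.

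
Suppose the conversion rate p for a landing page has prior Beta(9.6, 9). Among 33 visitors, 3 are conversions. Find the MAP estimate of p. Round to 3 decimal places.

Prior: Beta(9.6, 9).
Data: 3 successes in 33 trials. The binomial likelihood contributes p^3(1−p)^30, so the posterior is Beta(9.6+3, 9+30) = Beta(12.6, 39).
For Beta(a, b) with a, b > 1 the mode is (a−1)/(a+b−2) = 11.6/49.6 ≈ 0.234.

p̂_MAP = 0.234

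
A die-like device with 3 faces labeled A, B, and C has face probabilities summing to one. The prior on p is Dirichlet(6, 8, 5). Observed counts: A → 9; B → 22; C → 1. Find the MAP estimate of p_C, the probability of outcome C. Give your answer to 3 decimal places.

The posterior is Dirichlet(αᵢ + nᵢ) = Dirichlet(15, 30, 6).
For a Dirichlet(a₁,…,a_K) with all aᵢ > 1, the mode has j-th component (aⱼ − 1)/(Σaᵢ − K).
Here Σaᵢ = 51 and K = 3, so p_C = (6 − 1)/(51 − 3) = 5/48 ≈ 0.104.

MAP estimate of p_C = 0.104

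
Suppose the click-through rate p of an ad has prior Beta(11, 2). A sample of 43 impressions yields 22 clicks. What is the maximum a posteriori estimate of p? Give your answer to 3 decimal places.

p̂_MAP = 0.593

Prior: Beta(11, 2).
Data: 22 successes in 43 trials. The binomial likelihood contributes p^22(1−p)^21, so the posterior is Beta(11+22, 2+21) = Beta(33, 23).
For Beta(a, b) with a, b > 1 the mode is (a−1)/(a+b−2) = 32/54 ≈ 0.593.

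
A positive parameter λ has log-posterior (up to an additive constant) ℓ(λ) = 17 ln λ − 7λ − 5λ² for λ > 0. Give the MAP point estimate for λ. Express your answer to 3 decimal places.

ℓ'(λ) = 17/λ − 7 − 10λ. Setting this to zero and multiplying by λ: 10λ² + 7λ − 17 = 0.
λ = (−7 + √(7² + 4·10·17)) / (2·10) = (−7 + √729) / 20 = (−7 + 27)/20 = 1.
ℓ''(λ) = −17/λ² − 10 < 0, confirming a maximum.

λ̂_MAP = 1.000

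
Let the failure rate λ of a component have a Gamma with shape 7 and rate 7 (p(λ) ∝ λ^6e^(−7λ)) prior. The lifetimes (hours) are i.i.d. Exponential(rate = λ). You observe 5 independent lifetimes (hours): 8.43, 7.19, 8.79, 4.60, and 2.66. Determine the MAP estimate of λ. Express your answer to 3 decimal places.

λ̂_MAP = 0.284

The Exponential(rate=λ) likelihood is ∝ λ^n e^(−λΣtᵢ). Here n = 5 and Σtᵢ = 8.43 + 7.19 + 8.79 + 4.60 + 2.66 = 31.67.
Posterior ∝ λ^6e^(−7λ) · λ^5e^(−31.67λ) = λ^11e^(−38.67λ), i.e. Gamma(12, 38.67).
Mode = (a−1)/b = 11/38.67 ≈ 0.284.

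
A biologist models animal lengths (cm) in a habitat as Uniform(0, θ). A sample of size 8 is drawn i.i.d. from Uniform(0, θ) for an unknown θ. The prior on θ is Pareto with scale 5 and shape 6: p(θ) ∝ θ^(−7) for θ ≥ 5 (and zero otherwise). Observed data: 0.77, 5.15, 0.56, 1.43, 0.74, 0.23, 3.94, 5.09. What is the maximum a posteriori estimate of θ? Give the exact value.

The Uniform(0, θ) likelihood is θ^(−n) for θ ≥ max(xᵢ), zero otherwise. Here max(xᵢ) = 5.15.
Posterior ∝ θ^(−7) · θ^(−8) = θ^(−15) on θ ≥ max(5, 5.15) = 5.15.
This density is strictly decreasing in θ, so the posterior mode lies at the lower boundary of the support.

θ̂_MAP = 5.15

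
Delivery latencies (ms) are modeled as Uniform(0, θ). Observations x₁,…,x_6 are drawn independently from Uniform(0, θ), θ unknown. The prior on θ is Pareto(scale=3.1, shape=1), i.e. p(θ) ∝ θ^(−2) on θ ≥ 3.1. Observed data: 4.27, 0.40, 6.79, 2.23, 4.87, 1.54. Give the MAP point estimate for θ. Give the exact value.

The Uniform(0, θ) likelihood is θ^(−n) for θ ≥ max(xᵢ), zero otherwise. Here max(xᵢ) = 6.79.
Posterior ∝ θ^(−2) · θ^(−6) = θ^(−8) on θ ≥ max(3.1, 6.79) = 6.79.
This density is strictly decreasing in θ, so the posterior mode lies at the lower boundary of the support.

θ̂_MAP = 6.79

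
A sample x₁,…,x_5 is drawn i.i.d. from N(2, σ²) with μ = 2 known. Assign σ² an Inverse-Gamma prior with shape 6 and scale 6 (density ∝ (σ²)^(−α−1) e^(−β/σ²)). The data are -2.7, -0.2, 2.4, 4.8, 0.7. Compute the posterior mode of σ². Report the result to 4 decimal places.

Sum of squared deviations about the known mean: SS = (-2.7−2)² + (-0.2−2)² + (2.4−2)² + (4.8−2)² + (0.7−2)² = 36.62.
The Normal likelihood contributes (σ²)^(−n/2) exp(−SS/(2σ²)), so the posterior is Inverse-Gamma(α + n/2, β + SS/2) = Inverse-Gamma(8.5, 24.31).
The mode of Inverse-Gamma(a, b) is b/(a+1) = 24.31/9.5 ≈ 2.5589.

σ̂²_MAP = 2.5589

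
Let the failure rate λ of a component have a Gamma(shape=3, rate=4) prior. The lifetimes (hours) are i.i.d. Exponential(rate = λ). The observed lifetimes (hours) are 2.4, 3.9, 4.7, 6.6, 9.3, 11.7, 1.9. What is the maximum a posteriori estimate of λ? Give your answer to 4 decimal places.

The Exponential(rate=λ) likelihood is ∝ λ^n e^(−λΣtᵢ). Here n = 7 and Σtᵢ = 2.4 + 3.9 + 4.7 + 6.6 + 9.3 + 11.7 + 1.9 = 40.5.
Posterior ∝ λ^2e^(−4λ) · λ^7e^(−40.5λ) = λ^9e^(−44.5λ), i.e. Gamma(10, 44.5).
Mode = (a−1)/b = 9/44.5 ≈ 0.2022.

λ̂_MAP = 0.2022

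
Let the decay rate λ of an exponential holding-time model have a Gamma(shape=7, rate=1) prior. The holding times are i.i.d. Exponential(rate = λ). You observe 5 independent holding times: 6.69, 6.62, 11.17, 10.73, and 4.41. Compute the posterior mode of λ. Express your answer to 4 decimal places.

λ̂_MAP = 0.2708

The Exponential(rate=λ) likelihood is ∝ λ^n e^(−λΣtᵢ). Here n = 5 and Σtᵢ = 6.69 + 6.62 + 11.17 + 10.73 + 4.41 = 39.62.
Posterior ∝ λ^6e^(−1λ) · λ^5e^(−39.62λ) = λ^11e^(−40.62λ), i.e. Gamma(12, 40.62).
Mode = (a−1)/b = 11/40.62 ≈ 0.2708.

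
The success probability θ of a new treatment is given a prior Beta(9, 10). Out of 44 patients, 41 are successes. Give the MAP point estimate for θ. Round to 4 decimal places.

θ̂_MAP = 0.8033

Prior: Beta(9, 10).
Data: 41 successes in 44 trials. The binomial likelihood contributes θ^41(1−θ)^3, so the posterior is Beta(9+41, 10+3) = Beta(50, 13).
For Beta(a, b) with a, b > 1 the mode is (a−1)/(a+b−2) = 49/61 ≈ 0.8033.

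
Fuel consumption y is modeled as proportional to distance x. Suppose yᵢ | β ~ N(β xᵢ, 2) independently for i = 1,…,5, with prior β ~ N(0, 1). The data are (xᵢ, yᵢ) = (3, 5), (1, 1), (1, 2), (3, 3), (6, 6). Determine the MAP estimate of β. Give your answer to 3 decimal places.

log p(β | y) = −Σ(yᵢ − βxᵢ)²/(2·2) − β²/(2·1) + const.
Setting the derivative to zero: Σxᵢ(yᵢ − βxᵢ)/2 − β/1 = 0, so β = Σxᵢyᵢ / (Σxᵢ² + σ²/τ²).
Σxᵢyᵢ = 3·5 + 1·1 + 1·2 + 3·3 + 6·6 = 63; Σxᵢ² = 56; σ²/τ² = 2.
β̂_MAP = 63 / (56 + 2) = 63/58 ≈ 1.086.

β̂_MAP = 1.086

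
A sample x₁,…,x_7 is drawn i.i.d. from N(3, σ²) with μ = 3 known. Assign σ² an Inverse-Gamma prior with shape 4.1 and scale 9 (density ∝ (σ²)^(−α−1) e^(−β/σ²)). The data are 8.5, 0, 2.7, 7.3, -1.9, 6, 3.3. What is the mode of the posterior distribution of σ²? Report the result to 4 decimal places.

Sum of squared deviations about the known mean: SS = (8.5−3)² + (0−3)² + (2.7−3)² + (7.3−3)² + (-1.9−3)² + (6−3)² + (3.3−3)² = 90.93.
The Normal likelihood contributes (σ²)^(−n/2) exp(−SS/(2σ²)), so the posterior is Inverse-Gamma(α + n/2, β + SS/2) = Inverse-Gamma(7.6, 54.465).
The mode of Inverse-Gamma(a, b) is b/(a+1) = 54.465/8.6 ≈ 6.3331.

σ̂²_MAP = 6.3331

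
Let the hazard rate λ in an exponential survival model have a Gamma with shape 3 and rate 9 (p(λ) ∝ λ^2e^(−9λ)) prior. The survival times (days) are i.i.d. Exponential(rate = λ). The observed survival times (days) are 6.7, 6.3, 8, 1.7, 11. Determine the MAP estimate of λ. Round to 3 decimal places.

λ̂_MAP = 0.164

The Exponential(rate=λ) likelihood is ∝ λ^n e^(−λΣtᵢ). Here n = 5 and Σtᵢ = 6.7 + 6.3 + 8 + 1.7 + 11 = 33.7.
Posterior ∝ λ^2e^(−9λ) · λ^5e^(−33.7λ) = λ^7e^(−42.7λ), i.e. Gamma(8, 42.7).
Mode = (a−1)/b = 7/42.7 ≈ 0.164.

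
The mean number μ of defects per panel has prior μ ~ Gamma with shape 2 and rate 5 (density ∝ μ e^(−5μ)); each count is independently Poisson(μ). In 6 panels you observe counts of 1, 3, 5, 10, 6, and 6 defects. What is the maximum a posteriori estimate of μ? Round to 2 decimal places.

Σxᵢ = 1+3+5+10+6+6 = 31, with n = 6.
Posterior ∝ μe^(−5μ) · μ^31e^(−6μ) = μ^32e^(−11μ), i.e. Gamma(shape=33, rate=11).
The mode of a Gamma(a, b) with a ≥ 1 (shape–rate) is (a−1)/b = 32/11 ≈ 2.91.

μ̂_MAP = 2.91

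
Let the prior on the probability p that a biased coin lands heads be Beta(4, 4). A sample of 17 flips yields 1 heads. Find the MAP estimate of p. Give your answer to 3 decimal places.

p̂_MAP = 0.174

Prior: Beta(4, 4).
Data: 1 success in 17 trials. The binomial likelihood contributes p(1−p)^16, so the posterior is Beta(4+1, 4+16) = Beta(5, 20).
For Beta(a, b) with a, b > 1 the mode is (a−1)/(a+b−2) = 4/23 ≈ 0.174.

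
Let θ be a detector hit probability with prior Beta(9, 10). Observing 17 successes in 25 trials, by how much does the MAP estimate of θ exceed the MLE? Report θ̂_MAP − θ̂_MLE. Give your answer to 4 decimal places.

MAP − MLE = -0.0848

Posterior is Beta(26, 18); MAP = (26−1)/(44−2) = 25/42 ≈ 0.59524.
MLE ignores the prior: θ̂_MLE = k/n = 17/25 ≈ 0.68000.
Difference = 25/42 − 17/25 = -89/1050 ≈ -0.0848.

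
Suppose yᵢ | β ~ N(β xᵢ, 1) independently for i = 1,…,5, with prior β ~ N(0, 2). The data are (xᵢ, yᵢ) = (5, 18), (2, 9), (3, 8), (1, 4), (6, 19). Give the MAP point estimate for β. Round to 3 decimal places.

log p(β | y) = −Σ(yᵢ − βxᵢ)²/(2·1) − β²/(2·2) + const.
Setting the derivative to zero: Σxᵢ(yᵢ − βxᵢ)/1 − β/2 = 0, so β = Σxᵢyᵢ / (Σxᵢ² + σ²/τ²).
Σxᵢyᵢ = 5·18 + 2·9 + 3·8 + 1·4 + 6·19 = 250; Σxᵢ² = 75; σ²/τ² = 0.5.
β̂_MAP = 250 / (75 + 0.5) = 250/75.5 ≈ 3.311.

β̂_MAP = 3.311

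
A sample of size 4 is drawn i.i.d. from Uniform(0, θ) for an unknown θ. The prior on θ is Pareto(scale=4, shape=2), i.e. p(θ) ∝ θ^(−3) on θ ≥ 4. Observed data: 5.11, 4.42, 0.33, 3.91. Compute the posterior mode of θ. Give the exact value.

θ̂_MAP = 5.11

The Uniform(0, θ) likelihood is θ^(−n) for θ ≥ max(xᵢ), zero otherwise. Here max(xᵢ) = 5.11.
Posterior ∝ θ^(−3) · θ^(−4) = θ^(−7) on θ ≥ max(4, 5.11) = 5.11.
This density is strictly decreasing in θ, so the posterior mode lies at the lower boundary of the support.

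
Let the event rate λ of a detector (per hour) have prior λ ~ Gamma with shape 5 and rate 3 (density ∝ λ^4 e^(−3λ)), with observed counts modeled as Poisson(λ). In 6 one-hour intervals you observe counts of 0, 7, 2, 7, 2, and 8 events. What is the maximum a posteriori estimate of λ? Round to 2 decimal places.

λ̂_MAP = 3.33

Σxᵢ = 0+7+2+7+2+8 = 26, with n = 6.
Posterior ∝ λ^4e^(−3λ) · λ^26e^(−6λ) = λ^30e^(−9λ), i.e. Gamma(shape=31, rate=9).
The mode of a Gamma(a, b) with a ≥ 1 (shape–rate) is (a−1)/b = 30/9 ≈ 3.33.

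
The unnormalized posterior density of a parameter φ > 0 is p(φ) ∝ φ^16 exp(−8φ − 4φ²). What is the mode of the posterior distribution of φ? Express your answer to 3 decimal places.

ℓ'(φ) = 16/φ − 8 − 8φ. Setting this to zero and multiplying by φ: 8φ² + 8φ − 16 = 0.
φ = (−8 + √(8² + 4·8·16)) / (2·8) = (−8 + √576) / 16 = (−8 + 24)/16 = 1.
ℓ''(φ) = −16/φ² − 8 < 0, confirming a maximum.

φ̂_MAP = 1.000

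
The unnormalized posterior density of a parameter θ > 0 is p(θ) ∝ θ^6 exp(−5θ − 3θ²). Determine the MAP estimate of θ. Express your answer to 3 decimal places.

θ̂_MAP = 0.667

ℓ'(θ) = 6/θ − 5 − 6θ. Setting this to zero and multiplying by θ: 6θ² + 5θ − 6 = 0.
θ = (−5 + √(5² + 4·6·6)) / (2·6) = (−5 + √169) / 12 = (−5 + 13)/12 = 2/3.
ℓ''(θ) = −6/θ² − 6 < 0, confirming a maximum.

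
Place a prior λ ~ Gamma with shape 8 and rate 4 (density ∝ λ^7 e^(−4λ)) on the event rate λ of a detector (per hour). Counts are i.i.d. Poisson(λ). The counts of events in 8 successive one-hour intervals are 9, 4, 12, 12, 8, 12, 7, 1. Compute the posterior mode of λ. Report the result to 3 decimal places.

Σxᵢ = 9+4+12+12+8+12+7+1 = 65, with n = 8.
Posterior ∝ λ^7e^(−4λ) · λ^65e^(−8λ) = λ^72e^(−12λ), i.e. Gamma(shape=73, rate=12).
The mode of a Gamma(a, b) with a ≥ 1 (shape–rate) is (a−1)/b = 72/12 ≈ 6.000.

λ̂_MAP = 6.000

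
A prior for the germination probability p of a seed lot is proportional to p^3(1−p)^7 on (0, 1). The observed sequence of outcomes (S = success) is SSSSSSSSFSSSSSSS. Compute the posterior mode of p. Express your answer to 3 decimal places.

p̂_MAP = 0.692

The prior density ∝ p^3(1−p)^7 is the kernel of Beta(4, 8).
Data: 15 successes in 16 trials (from the sequence). The binomial likelihood contributes p^15(1−p)^1, so the posterior is Beta(4+15, 8+1) = Beta(19, 9).
For Beta(a, b) with a, b > 1 the mode is (a−1)/(a+b−2) = 18/26 ≈ 0.692.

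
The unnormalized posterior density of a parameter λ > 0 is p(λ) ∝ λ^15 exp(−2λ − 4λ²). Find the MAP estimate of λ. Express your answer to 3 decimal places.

ℓ'(λ) = 15/λ − 2 − 8λ. Setting this to zero and multiplying by λ: 8λ² + 2λ − 15 = 0.
λ = (−2 + √(2² + 4·8·15)) / (2·8) = (−2 + √484) / 16 = (−2 + 22)/16 = 5/4.
ℓ''(λ) = −15/λ² − 8 < 0, confirming a maximum.

λ̂_MAP = 1.250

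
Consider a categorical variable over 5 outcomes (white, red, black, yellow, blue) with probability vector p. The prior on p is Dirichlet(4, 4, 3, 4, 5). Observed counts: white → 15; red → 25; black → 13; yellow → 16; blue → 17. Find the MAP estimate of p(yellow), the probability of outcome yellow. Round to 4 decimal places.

The posterior is Dirichlet(αᵢ + nᵢ) = Dirichlet(19, 29, 16, 20, 22).
For a Dirichlet(a₁,…,a_K) with all aᵢ > 1, the mode has j-th component (aⱼ − 1)/(Σaᵢ − K).
Here Σaᵢ = 106 and K = 5, so p(yellow) = (20 − 1)/(106 − 5) = 19/101 ≈ 0.1881.

MAP estimate of p(yellow) = 0.1881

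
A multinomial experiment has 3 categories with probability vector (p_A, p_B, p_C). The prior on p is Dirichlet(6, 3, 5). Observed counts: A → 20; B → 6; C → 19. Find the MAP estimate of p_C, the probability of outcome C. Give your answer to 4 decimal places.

The posterior is Dirichlet(αᵢ + nᵢ) = Dirichlet(26, 9, 24).
For a Dirichlet(a₁,…,a_K) with all aᵢ > 1, the mode has j-th component (aⱼ − 1)/(Σaᵢ − K).
Here Σaᵢ = 59 and K = 3, so p_C = (24 − 1)/(59 − 3) = 23/56 ≈ 0.4107.

MAP estimate of p_C = 0.4107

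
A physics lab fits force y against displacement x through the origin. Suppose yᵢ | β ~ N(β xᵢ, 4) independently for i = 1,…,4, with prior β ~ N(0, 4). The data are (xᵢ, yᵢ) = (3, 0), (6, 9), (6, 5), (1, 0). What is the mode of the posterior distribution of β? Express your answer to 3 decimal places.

β̂_MAP = 1.012

log p(β | y) = −Σ(yᵢ − βxᵢ)²/(2·4) − β²/(2·4) + const.
Setting the derivative to zero: Σxᵢ(yᵢ − βxᵢ)/4 − β/4 = 0, so β = Σxᵢyᵢ / (Σxᵢ² + σ²/τ²).
Σxᵢyᵢ = 3·0 + 6·9 + 6·5 + 1·0 = 84; Σxᵢ² = 82; σ²/τ² = 1.
β̂_MAP = 84 / (82 + 1) = 84/83 ≈ 1.012.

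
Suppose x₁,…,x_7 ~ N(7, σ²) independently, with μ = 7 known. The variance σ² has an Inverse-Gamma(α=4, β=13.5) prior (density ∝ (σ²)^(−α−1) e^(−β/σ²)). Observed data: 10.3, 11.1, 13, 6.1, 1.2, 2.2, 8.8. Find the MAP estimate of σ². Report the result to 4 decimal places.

σ̂²_MAP = 8.9076

Sum of squared deviations about the known mean: SS = (10.3−7)² + (11.1−7)² + (13−7)² + (6.1−7)² + (1.2−7)² + (2.2−7)² + (8.8−7)² = 124.43.
The Normal likelihood contributes (σ²)^(−n/2) exp(−SS/(2σ²)), so the posterior is Inverse-Gamma(α + n/2, β + SS/2) = Inverse-Gamma(7.5, 75.715).
The mode of Inverse-Gamma(a, b) is b/(a+1) = 75.715/8.5 ≈ 8.9076.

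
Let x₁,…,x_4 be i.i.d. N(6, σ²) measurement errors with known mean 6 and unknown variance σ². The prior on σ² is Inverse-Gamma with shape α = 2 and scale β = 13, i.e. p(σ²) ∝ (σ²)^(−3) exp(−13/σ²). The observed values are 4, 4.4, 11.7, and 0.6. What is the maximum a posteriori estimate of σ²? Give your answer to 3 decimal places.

Sum of squared deviations about the known mean: SS = (4−6)² + (4.4−6)² + (11.7−6)² + (0.6−6)² = 68.21.
The Normal likelihood contributes (σ²)^(−n/2) exp(−SS/(2σ²)), so the posterior is Inverse-Gamma(α + n/2, β + SS/2) = Inverse-Gamma(4, 47.105).
The mode of Inverse-Gamma(a, b) is b/(a+1) = 47.105/5 ≈ 9.421.

σ̂²_MAP = 9.421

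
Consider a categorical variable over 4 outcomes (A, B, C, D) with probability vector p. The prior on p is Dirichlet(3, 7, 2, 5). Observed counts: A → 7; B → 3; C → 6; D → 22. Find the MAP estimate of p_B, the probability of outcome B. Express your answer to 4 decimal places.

The posterior is Dirichlet(αᵢ + nᵢ) = Dirichlet(10, 10, 8, 27).
For a Dirichlet(a₁,…,a_K) with all aᵢ > 1, the mode has j-th component (aⱼ − 1)/(Σaᵢ − K).
Here Σaᵢ = 55 and K = 4, so p_B = (10 − 1)/(55 − 4) = 9/51 ≈ 0.1765.

MAP estimate of p_B = 0.1765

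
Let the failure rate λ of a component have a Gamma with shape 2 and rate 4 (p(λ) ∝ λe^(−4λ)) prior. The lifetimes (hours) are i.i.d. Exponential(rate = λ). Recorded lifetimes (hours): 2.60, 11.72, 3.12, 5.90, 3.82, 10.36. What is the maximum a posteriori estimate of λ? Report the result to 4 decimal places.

The Exponential(rate=λ) likelihood is ∝ λ^n e^(−λΣtᵢ). Here n = 6 and Σtᵢ = 2.60 + 11.72 + 3.12 + 5.90 + 3.82 + 10.36 = 37.52.
Posterior ∝ λe^(−4λ) · λ^6e^(−37.52λ) = λ^7e^(−41.52λ), i.e. Gamma(8, 41.52).
Mode = (a−1)/b = 7/41.52 ≈ 0.1686.

λ̂_MAP = 0.1686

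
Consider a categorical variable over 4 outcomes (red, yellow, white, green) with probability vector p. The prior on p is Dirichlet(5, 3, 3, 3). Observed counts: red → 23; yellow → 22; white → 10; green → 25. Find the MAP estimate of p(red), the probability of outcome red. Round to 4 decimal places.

MAP estimate of p(red) = 0.3000

The posterior is Dirichlet(αᵢ + nᵢ) = Dirichlet(28, 25, 13, 28).
For a Dirichlet(a₁,…,a_K) with all aᵢ > 1, the mode has j-th component (aⱼ − 1)/(Σaᵢ − K).
Here Σaᵢ = 94 and K = 4, so p(red) = (28 − 1)/(94 − 4) = 27/90 ≈ 0.3000.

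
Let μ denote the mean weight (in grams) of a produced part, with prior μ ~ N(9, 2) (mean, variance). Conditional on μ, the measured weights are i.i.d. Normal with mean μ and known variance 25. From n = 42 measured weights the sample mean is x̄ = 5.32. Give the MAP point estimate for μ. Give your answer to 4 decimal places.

n = 42, x̄ = 5.32.
For a Normal prior and Normal likelihood with known variance, the posterior is Normal; its mode equals its mean, the precision-weighted average.
Prior precision 1/σ₀² = 1/2 = 0.5; data precision n/σ² = 42/25 = 1.68.
μ̂ = (0.5·9 + 1.68·5.32) / (0.5 + 1.68) = 13.4376/2.18 = 16797/2725 ≈ 6.1640.

μ̂_MAP = 6.1640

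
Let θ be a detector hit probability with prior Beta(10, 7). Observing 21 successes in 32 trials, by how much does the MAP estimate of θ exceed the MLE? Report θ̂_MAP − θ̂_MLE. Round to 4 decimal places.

MAP − MLE = -0.0180

Posterior is Beta(31, 18); MAP = (31−1)/(49−2) = 30/47 ≈ 0.63830.
MLE ignores the prior: θ̂_MLE = k/n = 21/32 ≈ 0.65625.
Difference = 30/47 − 21/32 = -27/1504 ≈ -0.0180.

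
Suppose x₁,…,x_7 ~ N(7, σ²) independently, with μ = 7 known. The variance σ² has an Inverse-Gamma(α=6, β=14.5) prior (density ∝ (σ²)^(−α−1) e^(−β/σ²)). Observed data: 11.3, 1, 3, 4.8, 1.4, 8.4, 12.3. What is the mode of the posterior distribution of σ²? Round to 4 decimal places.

σ̂²_MAP = 7.8924

Sum of squared deviations about the known mean: SS = (11.3−7)² + (1−7)² + (3−7)² + (4.8−7)² + (1.4−7)² + (8.4−7)² + (12.3−7)² = 136.74.
The Normal likelihood contributes (σ²)^(−n/2) exp(−SS/(2σ²)), so the posterior is Inverse-Gamma(α + n/2, β + SS/2) = Inverse-Gamma(9.5, 82.87).
The mode of Inverse-Gamma(a, b) is b/(a+1) = 82.87/10.5 ≈ 7.8924.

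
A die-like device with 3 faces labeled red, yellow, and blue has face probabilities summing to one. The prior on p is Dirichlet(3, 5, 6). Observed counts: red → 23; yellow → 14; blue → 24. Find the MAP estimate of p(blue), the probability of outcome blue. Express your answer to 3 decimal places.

MAP estimate of p(blue) = 0.403

The posterior is Dirichlet(αᵢ + nᵢ) = Dirichlet(26, 19, 30).
For a Dirichlet(a₁,…,a_K) with all aᵢ > 1, the mode has j-th component (aⱼ − 1)/(Σaᵢ − K).
Here Σaᵢ = 75 and K = 3, so p(blue) = (30 − 1)/(75 − 3) = 29/72 ≈ 0.403.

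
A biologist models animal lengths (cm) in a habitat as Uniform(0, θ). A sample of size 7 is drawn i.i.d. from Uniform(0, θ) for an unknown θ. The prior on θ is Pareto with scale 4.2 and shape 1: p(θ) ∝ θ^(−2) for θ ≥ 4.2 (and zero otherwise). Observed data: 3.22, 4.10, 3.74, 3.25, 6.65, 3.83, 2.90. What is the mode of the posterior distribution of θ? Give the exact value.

The Uniform(0, θ) likelihood is θ^(−n) for θ ≥ max(xᵢ), zero otherwise. Here max(xᵢ) = 6.65.
Posterior ∝ θ^(−2) · θ^(−7) = θ^(−9) on θ ≥ max(4.2, 6.65) = 6.65.
This density is strictly decreasing in θ, so the posterior mode lies at the lower boundary of the support.

θ̂_MAP = 6.65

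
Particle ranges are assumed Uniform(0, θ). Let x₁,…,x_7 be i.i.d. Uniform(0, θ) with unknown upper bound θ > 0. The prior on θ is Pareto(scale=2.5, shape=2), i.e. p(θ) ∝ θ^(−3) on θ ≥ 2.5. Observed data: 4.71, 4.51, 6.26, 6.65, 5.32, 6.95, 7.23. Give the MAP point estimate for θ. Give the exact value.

The Uniform(0, θ) likelihood is θ^(−n) for θ ≥ max(xᵢ), zero otherwise. Here max(xᵢ) = 7.23.
Posterior ∝ θ^(−3) · θ^(−7) = θ^(−10) on θ ≥ max(2.5, 7.23) = 7.23.
This density is strictly decreasing in θ, so the posterior mode lies at the lower boundary of the support.

θ̂_MAP = 7.23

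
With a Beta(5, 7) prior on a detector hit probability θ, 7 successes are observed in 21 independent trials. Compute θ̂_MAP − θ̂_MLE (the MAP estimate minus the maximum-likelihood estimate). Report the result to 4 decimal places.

Posterior is Beta(12, 21); MAP = (12−1)/(33−2) = 11/31 ≈ 0.35484.
MLE ignores the prior: θ̂_MLE = k/n = 7/21 ≈ 0.33333.
Difference = 11/31 − 7/21 = 2/93 ≈ 0.0215.

MAP − MLE = 0.0215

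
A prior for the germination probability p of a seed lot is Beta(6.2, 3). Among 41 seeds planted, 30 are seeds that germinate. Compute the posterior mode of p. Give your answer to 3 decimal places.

p̂_MAP = 0.730

Prior: Beta(6.2, 3).
Data: 30 successes in 41 trials. The binomial likelihood contributes p^30(1−p)^11, so the posterior is Beta(6.2+30, 3+11) = Beta(36.2, 14).
For Beta(a, b) with a, b > 1 the mode is (a−1)/(a+b−2) = 35.2/48.2 ≈ 0.730.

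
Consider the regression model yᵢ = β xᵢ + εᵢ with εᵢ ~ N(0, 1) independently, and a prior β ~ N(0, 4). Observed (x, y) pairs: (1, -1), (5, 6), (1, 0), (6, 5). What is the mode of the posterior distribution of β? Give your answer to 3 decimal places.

log p(β | y) = −Σ(yᵢ − βxᵢ)²/(2·1) − β²/(2·4) + const.
Setting the derivative to zero: Σxᵢ(yᵢ − βxᵢ)/1 − β/4 = 0, so β = Σxᵢyᵢ / (Σxᵢ² + σ²/τ²).
Σxᵢyᵢ = 1·(-1) + 5·6 + 1·0 + 6·5 = 59; Σxᵢ² = 63; σ²/τ² = 0.25.
β̂_MAP = 59 / (63 + 0.25) = 59/63.25 ≈ 0.933.

β̂_MAP = 0.933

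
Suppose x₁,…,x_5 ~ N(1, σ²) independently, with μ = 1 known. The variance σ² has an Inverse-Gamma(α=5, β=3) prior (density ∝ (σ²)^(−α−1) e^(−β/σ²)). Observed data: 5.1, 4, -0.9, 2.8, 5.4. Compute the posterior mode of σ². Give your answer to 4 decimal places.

Sum of squared deviations about the known mean: SS = (5.1−1)² + (4−1)² + (-0.9−1)² + (2.8−1)² + (5.4−1)² = 52.02.
The Normal likelihood contributes (σ²)^(−n/2) exp(−SS/(2σ²)), so the posterior is Inverse-Gamma(α + n/2, β + SS/2) = Inverse-Gamma(7.5, 29.01).
The mode of Inverse-Gamma(a, b) is b/(a+1) = 29.01/8.5 ≈ 3.4129.

σ̂²_MAP = 3.4129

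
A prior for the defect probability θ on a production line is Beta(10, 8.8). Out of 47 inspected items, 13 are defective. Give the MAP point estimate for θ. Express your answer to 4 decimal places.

Prior: Beta(10, 8.8).
Data: 13 successes in 47 trials. The binomial likelihood contributes θ^13(1−θ)^34, so the posterior is Beta(10+13, 8.8+34) = Beta(23, 42.8).
For Beta(a, b) with a, b > 1 the mode is (a−1)/(a+b−2) = 22/63.8 ≈ 0.3448.

θ̂_MAP = 0.3448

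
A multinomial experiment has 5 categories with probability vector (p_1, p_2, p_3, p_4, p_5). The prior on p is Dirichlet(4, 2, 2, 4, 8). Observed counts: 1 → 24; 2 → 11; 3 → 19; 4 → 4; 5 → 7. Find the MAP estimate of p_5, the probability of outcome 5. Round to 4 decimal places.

The posterior is Dirichlet(αᵢ + nᵢ) = Dirichlet(28, 13, 21, 8, 15).
For a Dirichlet(a₁,…,a_K) with all aᵢ > 1, the mode has j-th component (aⱼ − 1)/(Σaᵢ − K).
Here Σaᵢ = 85 and K = 5, so p_5 = (15 − 1)/(85 − 5) = 14/80 ≈ 0.1750.

MAP estimate: 0.1750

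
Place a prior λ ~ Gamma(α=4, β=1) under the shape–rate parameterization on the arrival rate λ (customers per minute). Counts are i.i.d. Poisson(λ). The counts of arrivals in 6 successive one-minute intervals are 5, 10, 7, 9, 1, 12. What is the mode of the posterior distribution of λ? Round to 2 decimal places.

λ̂_MAP = 6.71

Σxᵢ = 5+10+7+9+1+12 = 44, with n = 6.
Posterior ∝ λ^3e^(−1λ) · λ^44e^(−6λ) = λ^47e^(−7λ), i.e. Gamma(shape=48, rate=7).
The mode of a Gamma(a, b) with a ≥ 1 (shape–rate) is (a−1)/b = 47/7 ≈ 6.71.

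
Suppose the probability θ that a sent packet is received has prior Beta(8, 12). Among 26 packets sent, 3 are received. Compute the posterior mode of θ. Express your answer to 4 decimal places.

Prior: Beta(8, 12).
Data: 3 successes in 26 trials. The binomial likelihood contributes θ^3(1−θ)^23, so the posterior is Beta(8+3, 12+23) = Beta(11, 35).
For Beta(a, b) with a, b > 1 the mode is (a−1)/(a+b−2) = 10/44 ≈ 0.2273.

θ̂_MAP = 0.2273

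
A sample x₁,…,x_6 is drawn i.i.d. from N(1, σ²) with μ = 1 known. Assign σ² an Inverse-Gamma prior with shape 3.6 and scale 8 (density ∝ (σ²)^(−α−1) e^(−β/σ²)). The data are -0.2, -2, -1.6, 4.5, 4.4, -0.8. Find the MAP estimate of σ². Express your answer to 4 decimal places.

Sum of squared deviations about the known mean: SS = (-0.2−1)² + (-2−1)² + (-1.6−1)² + (4.5−1)² + (4.4−1)² + (-0.8−1)² = 44.25.
The Normal likelihood contributes (σ²)^(−n/2) exp(−SS/(2σ²)), so the posterior is Inverse-Gamma(α + n/2, β + SS/2) = Inverse-Gamma(6.6, 30.125).
The mode of Inverse-Gamma(a, b) is b/(a+1) = 30.125/7.6 ≈ 3.9638.

σ̂²_MAP = 3.9638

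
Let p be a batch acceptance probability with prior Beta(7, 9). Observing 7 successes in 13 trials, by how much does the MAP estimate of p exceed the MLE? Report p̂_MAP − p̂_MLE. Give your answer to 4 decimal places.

Posterior is Beta(14, 15); MAP = (14−1)/(29−2) = 13/27 ≈ 0.48148.
MLE ignores the prior: p̂_MLE = k/n = 7/13 ≈ 0.53846.
Difference = 13/27 − 7/13 = -20/351 ≈ -0.0570.

MAP − MLE = -0.0570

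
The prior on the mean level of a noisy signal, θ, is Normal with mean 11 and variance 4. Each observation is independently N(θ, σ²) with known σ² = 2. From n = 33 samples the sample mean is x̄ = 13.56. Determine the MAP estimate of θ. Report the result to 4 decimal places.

n = 33, x̄ = 13.56.
For a Normal prior and Normal likelihood with known variance, the posterior is Normal; its mode equals its mean, the precision-weighted average.
Prior precision 1/σ₀² = 1/4 = 0.25; data precision n/σ² = 33/2 = 16.5.
θ̂ = (0.25·11 + 16.5·13.56) / (0.25 + 16.5) = 226.49/16.75 = 22649/1675 ≈ 13.5218.

θ̂_MAP = 13.5218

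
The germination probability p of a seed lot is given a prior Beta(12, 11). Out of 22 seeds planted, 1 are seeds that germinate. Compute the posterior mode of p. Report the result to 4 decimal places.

Prior: Beta(12, 11).
Data: 1 success in 22 trials. The binomial likelihood contributes p(1−p)^21, so the posterior is Beta(12+1, 11+21) = Beta(13, 32).
For Beta(a, b) with a, b > 1 the mode is (a−1)/(a+b−2) = 12/43 ≈ 0.2791.

p̂_MAP = 0.2791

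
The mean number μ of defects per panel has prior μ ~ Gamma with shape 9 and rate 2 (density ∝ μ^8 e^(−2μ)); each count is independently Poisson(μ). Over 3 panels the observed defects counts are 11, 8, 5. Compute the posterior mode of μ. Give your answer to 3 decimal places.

Σxᵢ = 11+8+5 = 24, with n = 3.
Posterior ∝ μ^8e^(−2μ) · μ^24e^(−3μ) = μ^32e^(−5μ), i.e. Gamma(shape=33, rate=5).
The mode of a Gamma(a, b) with a ≥ 1 (shape–rate) is (a−1)/b = 32/5 ≈ 6.400.

μ̂_MAP = 6.400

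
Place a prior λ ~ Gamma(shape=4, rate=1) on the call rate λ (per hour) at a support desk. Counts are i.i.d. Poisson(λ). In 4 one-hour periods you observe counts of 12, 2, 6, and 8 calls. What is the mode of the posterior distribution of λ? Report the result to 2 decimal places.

λ̂_MAP = 6.20

Σxᵢ = 12+2+6+8 = 28, with n = 4.
Posterior ∝ λ^3e^(−1λ) · λ^28e^(−4λ) = λ^31e^(−5λ), i.e. Gamma(shape=32, rate=5).
The mode of a Gamma(a, b) with a ≥ 1 (shape–rate) is (a−1)/b = 31/5 ≈ 6.20.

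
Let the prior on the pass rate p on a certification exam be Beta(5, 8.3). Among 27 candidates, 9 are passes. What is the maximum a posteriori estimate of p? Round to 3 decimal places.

Prior: Beta(5, 8.3).
Data: 9 successes in 27 trials. The binomial likelihood contributes p^9(1−p)^18, so the posterior is Beta(5+9, 8.3+18) = Beta(14, 26.3).
For Beta(a, b) with a, b > 1 the mode is (a−1)/(a+b−2) = 13/38.3 ≈ 0.339.

p̂_MAP = 0.339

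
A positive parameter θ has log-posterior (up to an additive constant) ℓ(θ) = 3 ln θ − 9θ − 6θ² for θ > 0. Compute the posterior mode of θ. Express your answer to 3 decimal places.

ℓ'(θ) = 3/θ − 9 − 12θ. Setting this to zero and multiplying by θ: 12θ² + 9θ − 3 = 0.
θ = (−9 + √(9² + 4·12·3)) / (2·12) = (−9 + √225) / 24 = (−9 + 15)/24 = 1/4.
ℓ''(θ) = −3/θ² − 12 < 0, confirming a maximum.

θ̂_MAP = 0.250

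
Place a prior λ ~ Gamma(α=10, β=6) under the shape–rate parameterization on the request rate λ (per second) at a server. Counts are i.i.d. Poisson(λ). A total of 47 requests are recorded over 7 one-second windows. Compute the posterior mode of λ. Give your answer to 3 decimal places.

λ̂_MAP = 4.308

Σxᵢ = 47, n = 7.
Posterior ∝ λ^9e^(−6λ) · λ^47e^(−7λ) = λ^56e^(−13λ), i.e. Gamma(shape=57, rate=13).
The mode of a Gamma(a, b) with a ≥ 1 (shape–rate) is (a−1)/b = 56/13 ≈ 4.308.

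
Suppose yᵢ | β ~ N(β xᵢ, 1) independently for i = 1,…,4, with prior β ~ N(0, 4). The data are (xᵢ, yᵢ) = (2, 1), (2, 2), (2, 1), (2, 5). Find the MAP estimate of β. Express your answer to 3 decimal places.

β̂_MAP = 1.108

log p(β | y) = −Σ(yᵢ − βxᵢ)²/(2·1) − β²/(2·4) + const.
Setting the derivative to zero: Σxᵢ(yᵢ − βxᵢ)/1 − β/4 = 0, so β = Σxᵢyᵢ / (Σxᵢ² + σ²/τ²).
Σxᵢyᵢ = 2·1 + 2·2 + 2·1 + 2·5 = 18; Σxᵢ² = 16; σ²/τ² = 0.25.
β̂_MAP = 18 / (16 + 0.25) = 18/16.25 ≈ 1.108.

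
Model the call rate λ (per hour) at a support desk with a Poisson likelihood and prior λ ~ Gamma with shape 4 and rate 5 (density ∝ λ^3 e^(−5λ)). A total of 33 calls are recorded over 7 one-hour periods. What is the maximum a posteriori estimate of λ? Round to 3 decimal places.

λ̂_MAP = 3.000

Σxᵢ = 33, n = 7.
Posterior ∝ λ^3e^(−5λ) · λ^33e^(−7λ) = λ^36e^(−12λ), i.e. Gamma(shape=37, rate=12).
The mode of a Gamma(a, b) with a ≥ 1 (shape–rate) is (a−1)/b = 36/12 ≈ 3.000.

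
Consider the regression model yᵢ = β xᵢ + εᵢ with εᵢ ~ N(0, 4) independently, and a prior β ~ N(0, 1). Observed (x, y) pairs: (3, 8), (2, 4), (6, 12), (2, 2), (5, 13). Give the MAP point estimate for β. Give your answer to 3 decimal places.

β̂_MAP = 2.110

log p(β | y) = −Σ(yᵢ − βxᵢ)²/(2·4) − β²/(2·1) + const.
Setting the derivative to zero: Σxᵢ(yᵢ − βxᵢ)/4 − β/1 = 0, so β = Σxᵢyᵢ / (Σxᵢ² + σ²/τ²).
Σxᵢyᵢ = 3·8 + 2·4 + 6·12 + 2·2 + 5·13 = 173; Σxᵢ² = 78; σ²/τ² = 4.
β̂_MAP = 173 / (78 + 4) = 173/82 ≈ 2.110.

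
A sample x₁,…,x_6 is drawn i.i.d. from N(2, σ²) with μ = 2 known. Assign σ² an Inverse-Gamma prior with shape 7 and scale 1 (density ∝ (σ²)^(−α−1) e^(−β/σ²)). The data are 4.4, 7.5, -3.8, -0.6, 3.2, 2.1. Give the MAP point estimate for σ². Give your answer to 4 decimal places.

Sum of squared deviations about the known mean: SS = (4.4−2)² + (7.5−2)² + (-3.8−2)² + (-0.6−2)² + (3.2−2)² + (2.1−2)² = 77.86.
The Normal likelihood contributes (σ²)^(−n/2) exp(−SS/(2σ²)), so the posterior is Inverse-Gamma(α + n/2, β + SS/2) = Inverse-Gamma(10, 39.93).
The mode of Inverse-Gamma(a, b) is b/(a+1) = 39.93/11 ≈ 3.6300.

σ̂²_MAP = 3.6300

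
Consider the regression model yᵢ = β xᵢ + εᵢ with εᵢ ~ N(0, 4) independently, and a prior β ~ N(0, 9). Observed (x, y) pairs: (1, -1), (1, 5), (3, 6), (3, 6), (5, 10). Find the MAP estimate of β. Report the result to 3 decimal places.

β̂_MAP = 1.980

log p(β | y) = −Σ(yᵢ − βxᵢ)²/(2·4) − β²/(2·9) + const.
Setting the derivative to zero: Σxᵢ(yᵢ − βxᵢ)/4 − β/9 = 0, so β = Σxᵢyᵢ / (Σxᵢ² + σ²/τ²).
Σxᵢyᵢ = 1·(-1) + 1·5 + 3·6 + 3·6 + 5·10 = 90; Σxᵢ² = 45; σ²/τ² = 4/9.
β̂_MAP = 90 / (45 + 4/9) = 90/(409/9) = 810/409 ≈ 1.980.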